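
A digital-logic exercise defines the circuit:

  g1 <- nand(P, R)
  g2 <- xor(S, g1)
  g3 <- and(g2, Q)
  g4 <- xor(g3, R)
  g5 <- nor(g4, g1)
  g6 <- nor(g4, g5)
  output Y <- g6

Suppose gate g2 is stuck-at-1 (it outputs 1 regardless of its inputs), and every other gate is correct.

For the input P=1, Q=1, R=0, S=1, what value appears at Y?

0

Propagate with g2 forced: g1=1, g2=1 [stuck-at-1], g3=1, g4=1, g5=0, g6=0.
So Y = 0. (Without the fault it would be 1.)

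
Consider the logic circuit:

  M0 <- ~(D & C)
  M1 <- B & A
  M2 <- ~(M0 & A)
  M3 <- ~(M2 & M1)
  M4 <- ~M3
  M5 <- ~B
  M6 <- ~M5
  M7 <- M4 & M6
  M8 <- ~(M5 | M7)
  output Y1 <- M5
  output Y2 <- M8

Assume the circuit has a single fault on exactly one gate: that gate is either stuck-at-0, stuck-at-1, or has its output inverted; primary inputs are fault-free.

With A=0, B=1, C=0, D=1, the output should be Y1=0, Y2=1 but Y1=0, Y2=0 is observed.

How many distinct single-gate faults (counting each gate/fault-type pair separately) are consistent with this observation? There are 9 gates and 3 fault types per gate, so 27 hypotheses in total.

10

Fault-free: M0=1, M1=0, M2=1, M3=1, M4=0, M5=0, M6=1, M7=0, M8=1 → Y1=0, Y2=1. Observed Y1=0, Y2=0.
  M0: none of the 3 fault types match ✗
  M1: stuck-at-1, inverted output ✓; others ✗
  M2: none of the 3 fault types match ✗
  M3: stuck-at-0, inverted output ✓; others ✗
  M4: stuck-at-1, inverted output ✓; others ✗
  M5: none of the 3 fault types match ✗
  M6: none of the 3 fault types match ✗
  M7: stuck-at-1, inverted output ✓; others ✗
  M8: stuck-at-0, inverted output ✓; others ✗
Consistent faults: {M1 stuck-at-1, M1 inverted output, M3 stuck-at-0, M3 inverted output, M4 stuck-at-1, M4 inverted output, M7 stuck-at-1, M7 inverted output, M8 stuck-at-0, M8 inverted output} — 10 in all.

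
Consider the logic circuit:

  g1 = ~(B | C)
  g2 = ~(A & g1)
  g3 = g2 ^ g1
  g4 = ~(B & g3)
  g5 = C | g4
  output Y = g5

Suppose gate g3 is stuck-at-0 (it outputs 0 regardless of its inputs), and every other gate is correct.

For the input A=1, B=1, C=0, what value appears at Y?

Propagate with g3 forced: g1=0, g2=1, g3=0 [stuck-at-0], g4=1, g5=1.
So Y = 1. (Without the fault it would be 0.)

1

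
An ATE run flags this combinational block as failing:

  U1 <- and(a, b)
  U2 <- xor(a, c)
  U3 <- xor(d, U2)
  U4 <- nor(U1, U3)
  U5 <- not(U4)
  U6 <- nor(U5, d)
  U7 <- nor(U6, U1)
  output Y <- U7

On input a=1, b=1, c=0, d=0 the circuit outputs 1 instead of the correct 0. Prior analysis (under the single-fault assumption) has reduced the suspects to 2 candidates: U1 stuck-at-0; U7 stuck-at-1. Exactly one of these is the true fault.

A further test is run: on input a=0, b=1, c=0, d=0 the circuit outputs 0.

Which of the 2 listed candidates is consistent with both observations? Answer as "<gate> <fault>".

U1 stuck-at-0

Evaluate each candidate on input a=0, b=1, c=0, d=0:
  U1 stuck-at-0: U1=0 [stuck-at-0], U2=0, U3=0, U4=1, U5=0, U6=1, U7=0 → 0 — matches
  U7 stuck-at-1: U1=0, U2=0, U3=0, U4=1, U5=0, U6=1, U7=1 [stuck-at-1] → 1 — eliminated
Only U1 stuck-at-0 reproduces the observed 0.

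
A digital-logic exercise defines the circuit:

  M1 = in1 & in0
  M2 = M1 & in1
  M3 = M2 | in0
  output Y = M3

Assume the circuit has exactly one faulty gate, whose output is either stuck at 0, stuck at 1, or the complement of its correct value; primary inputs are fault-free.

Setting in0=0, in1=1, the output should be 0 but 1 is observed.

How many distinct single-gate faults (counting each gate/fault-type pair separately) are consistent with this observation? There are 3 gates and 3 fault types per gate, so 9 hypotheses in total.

Fault-free: M1=0, M2=0, M3=0 → 0. Observed 1.
  M1 stuck-at-0: output 0 ✗
  M1 stuck-at-1: output 1 ✓
  M1 inverted output: output 1 ✓
  M2 stuck-at-0: output 0 ✗
  M2 stuck-at-1: output 1 ✓
  M2 inverted output: output 1 ✓
  M3 stuck-at-0: output 0 ✗
  M3 stuck-at-1: output 1 ✓
  M3 inverted output: output 1 ✓
Consistent faults: {M1 stuck-at-1, M1 inverted output, M2 stuck-at-1, M2 inverted output, M3 stuck-at-1, M3 inverted output} — 6 in all.

6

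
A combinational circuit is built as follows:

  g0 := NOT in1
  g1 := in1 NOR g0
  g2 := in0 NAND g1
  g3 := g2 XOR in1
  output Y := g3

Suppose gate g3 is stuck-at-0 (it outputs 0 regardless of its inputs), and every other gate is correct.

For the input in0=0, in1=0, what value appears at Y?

0

Propagate with g3 forced: g0=1, g1=0, g2=1, g3=0 [stuck-at-0].
So Y = 0. (Without the fault it would be 1.)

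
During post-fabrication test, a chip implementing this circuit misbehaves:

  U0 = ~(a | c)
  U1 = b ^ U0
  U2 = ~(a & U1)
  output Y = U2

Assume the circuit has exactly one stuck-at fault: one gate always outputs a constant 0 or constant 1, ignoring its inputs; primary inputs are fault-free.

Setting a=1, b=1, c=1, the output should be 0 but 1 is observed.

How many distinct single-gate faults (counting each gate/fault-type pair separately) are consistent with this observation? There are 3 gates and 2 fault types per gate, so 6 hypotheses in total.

3

Fault-free: U0=0, U1=1, U2=0 → 0. Observed 1.
  U0 stuck-at-0: output 0 ✗
  U0 stuck-at-1: output 1 ✓
  U1 stuck-at-0: output 1 ✓
  U1 stuck-at-1: output 0 ✗
  U2 stuck-at-0: output 0 ✗
  U2 stuck-at-1: output 1 ✓
Consistent faults: {U0 stuck-at-1, U1 stuck-at-0, U2 stuck-at-1} — 3 in all.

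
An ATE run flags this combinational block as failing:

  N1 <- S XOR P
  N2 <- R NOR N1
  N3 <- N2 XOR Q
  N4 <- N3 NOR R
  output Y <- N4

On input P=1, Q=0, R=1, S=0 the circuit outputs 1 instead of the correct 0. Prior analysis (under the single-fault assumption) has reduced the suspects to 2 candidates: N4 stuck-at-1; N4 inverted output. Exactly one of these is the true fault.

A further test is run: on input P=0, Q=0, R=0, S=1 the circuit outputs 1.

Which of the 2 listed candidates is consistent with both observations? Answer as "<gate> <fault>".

N4 stuck-at-1

Evaluate each candidate on input P=0, Q=0, R=0, S=1:
  N4 stuck-at-1: N1=1, N2=0, N3=0, N4=1 [stuck-at-1] → 1 — matches
  N4 inverted output: N1=1, N2=0, N3=0, N4=0 [inverted output] → 0 — eliminated
Only N4 stuck-at-1 reproduces the observed 1.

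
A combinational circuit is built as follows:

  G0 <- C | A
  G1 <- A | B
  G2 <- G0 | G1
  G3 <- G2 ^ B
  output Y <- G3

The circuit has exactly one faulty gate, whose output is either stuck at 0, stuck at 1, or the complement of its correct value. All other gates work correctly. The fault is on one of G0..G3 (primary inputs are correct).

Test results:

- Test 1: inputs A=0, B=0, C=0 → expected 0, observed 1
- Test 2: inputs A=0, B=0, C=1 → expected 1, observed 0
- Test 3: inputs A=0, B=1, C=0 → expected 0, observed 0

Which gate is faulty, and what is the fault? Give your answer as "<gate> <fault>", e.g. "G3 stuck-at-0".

G0 inverted output

Fault-free values for test 1 (A=0, B=0, C=0): G0=0, G1=0, G2=0, G3=0, giving Y=0. Observed 1.
Test 1: faults giving observed 1 are {G0 stuck-at-1, G0 inverted output, G1 stuck-at-1, G1 inverted output, G2 stuck-at-1, G2 inverted output, G3 stuck-at-1, G3 inverted output}.
Test 2 (A=0, B=0, C=1): fault-free G0=1, G1=0, G2=1, G3=1 → 1; observed 0. Eliminates G0 stuck-at-1, G1 stuck-at-1, G1 inverted output, G2 stuck-at-1, G3 stuck-at-1.
Test 3 (A=0, B=1, C=0): fault-free G0=0, G1=1, G2=1, G3=0 → 0; observed 0. Eliminates G2 inverted output, G3 inverted output.
Only G0 inverted output is consistent with every test.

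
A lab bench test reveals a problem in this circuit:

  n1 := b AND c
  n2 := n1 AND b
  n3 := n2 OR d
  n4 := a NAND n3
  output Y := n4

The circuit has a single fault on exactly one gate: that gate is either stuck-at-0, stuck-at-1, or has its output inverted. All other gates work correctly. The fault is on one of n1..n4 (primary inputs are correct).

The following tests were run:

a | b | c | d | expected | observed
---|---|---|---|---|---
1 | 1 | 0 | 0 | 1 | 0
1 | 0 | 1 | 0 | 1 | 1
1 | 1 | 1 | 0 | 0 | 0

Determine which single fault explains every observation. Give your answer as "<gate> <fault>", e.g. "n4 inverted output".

n1 stuck-at-1

Fault-free values for test 1 (a=1, b=1, c=0, d=0): n1=0, n2=0, n3=0, n4=1, giving Y=1. Observed 0.
Test 1: faults giving observed 0 are {n1 stuck-at-1, n1 inverted output, n2 stuck-at-1, n2 inverted output, n3 stuck-at-1, n3 inverted output, n4 stuck-at-0, n4 inverted output}.
Test 2 (a=1, b=0, c=1, d=0): fault-free n1=0, n2=0, n3=0, n4=1 → 1; observed 1. Eliminates n2 stuck-at-1, n2 inverted output, n3 stuck-at-1, n3 inverted output, n4 stuck-at-0, n4 inverted output.
Test 3 (a=1, b=1, c=1, d=0): fault-free n1=1, n2=1, n3=1, n4=0 → 0; observed 0. Eliminates n1 inverted output.
Only n1 stuck-at-1 is consistent with every test.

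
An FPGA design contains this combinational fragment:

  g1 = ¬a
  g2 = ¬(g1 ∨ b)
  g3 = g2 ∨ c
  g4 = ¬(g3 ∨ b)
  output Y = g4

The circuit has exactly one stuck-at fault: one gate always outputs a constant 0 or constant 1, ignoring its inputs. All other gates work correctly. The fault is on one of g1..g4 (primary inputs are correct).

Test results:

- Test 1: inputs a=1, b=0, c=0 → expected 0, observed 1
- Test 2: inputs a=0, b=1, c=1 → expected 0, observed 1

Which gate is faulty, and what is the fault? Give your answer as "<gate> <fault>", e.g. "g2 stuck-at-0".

Fault-free values for test 1 (a=1, b=0, c=0): g1=0, g2=1, g3=1, g4=0, giving Y=0. Observed 1.
Test 1: faults giving observed 1 are {g1 stuck-at-1, g2 stuck-at-0, g3 stuck-at-0, g4 stuck-at-1}.
Test 2 (a=0, b=1, c=1): fault-free g1=1, g2=0, g3=1, g4=0 → 0; observed 1. Eliminates g1 stuck-at-1, g2 stuck-at-0, g3 stuck-at-0.
Only g4 stuck-at-1 is consistent with every test.

g4 stuck-at-1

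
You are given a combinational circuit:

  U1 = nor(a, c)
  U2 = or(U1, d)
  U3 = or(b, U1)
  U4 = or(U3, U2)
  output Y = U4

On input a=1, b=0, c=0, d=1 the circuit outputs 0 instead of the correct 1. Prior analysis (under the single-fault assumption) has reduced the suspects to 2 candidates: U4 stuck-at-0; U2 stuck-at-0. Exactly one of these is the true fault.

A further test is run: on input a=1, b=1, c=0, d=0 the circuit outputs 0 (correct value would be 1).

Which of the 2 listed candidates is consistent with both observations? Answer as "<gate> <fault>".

Evaluate each candidate on input a=1, b=1, c=0, d=0:
  U4 stuck-at-0: U1=0, U2=0, U3=1, U4=0 [stuck-at-0] → 0 — matches
  U2 stuck-at-0: U1=0, U2=0 [stuck-at-0], U3=1, U4=1 → 1 — eliminated
Only U4 stuck-at-0 reproduces the observed 0.

U4 stuck-at-0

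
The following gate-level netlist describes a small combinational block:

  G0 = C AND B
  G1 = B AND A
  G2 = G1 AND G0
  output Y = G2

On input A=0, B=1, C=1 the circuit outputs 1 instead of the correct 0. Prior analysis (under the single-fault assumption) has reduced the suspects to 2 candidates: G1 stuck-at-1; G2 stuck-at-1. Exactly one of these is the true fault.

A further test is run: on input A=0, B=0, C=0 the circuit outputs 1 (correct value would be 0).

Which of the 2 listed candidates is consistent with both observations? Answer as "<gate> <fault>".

Evaluate each candidate on input A=0, B=0, C=0:
  G1 stuck-at-1: G0=0, G1=1 [stuck-at-1], G2=0 → 0 — eliminated
  G2 stuck-at-1: G0=0, G1=0, G2=1 [stuck-at-1] → 1 — matches
Only G2 stuck-at-1 reproduces the observed 1.

G2 stuck-at-1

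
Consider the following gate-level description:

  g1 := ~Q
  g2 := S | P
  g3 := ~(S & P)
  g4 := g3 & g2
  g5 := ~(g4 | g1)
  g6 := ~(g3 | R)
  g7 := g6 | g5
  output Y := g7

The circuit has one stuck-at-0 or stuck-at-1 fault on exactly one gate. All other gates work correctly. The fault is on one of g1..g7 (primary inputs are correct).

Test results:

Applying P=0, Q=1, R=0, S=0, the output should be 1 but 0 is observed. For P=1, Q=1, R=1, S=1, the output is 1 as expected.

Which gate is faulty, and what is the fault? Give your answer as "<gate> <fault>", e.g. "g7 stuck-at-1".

g2 stuck-at-1

Fault-free values for test 1 (P=0, Q=1, R=0, S=0): g1=0, g2=0, g3=1, g4=0, g5=1, g6=0, g7=1, giving Y=1. Observed 0.
Test 1: faults giving observed 0 are {g1 stuck-at-1, g2 stuck-at-1, g4 stuck-at-1, g5 stuck-at-0, g7 stuck-at-0}.
Test 2 (P=1, Q=1, R=1, S=1): fault-free g1=0, g2=1, g3=0, g4=0, g5=1, g6=0, g7=1 → 1; observed 1. Eliminates g1 stuck-at-1, g4 stuck-at-1, g5 stuck-at-0, g7 stuck-at-0.
Only g2 stuck-at-1 is consistent with every test.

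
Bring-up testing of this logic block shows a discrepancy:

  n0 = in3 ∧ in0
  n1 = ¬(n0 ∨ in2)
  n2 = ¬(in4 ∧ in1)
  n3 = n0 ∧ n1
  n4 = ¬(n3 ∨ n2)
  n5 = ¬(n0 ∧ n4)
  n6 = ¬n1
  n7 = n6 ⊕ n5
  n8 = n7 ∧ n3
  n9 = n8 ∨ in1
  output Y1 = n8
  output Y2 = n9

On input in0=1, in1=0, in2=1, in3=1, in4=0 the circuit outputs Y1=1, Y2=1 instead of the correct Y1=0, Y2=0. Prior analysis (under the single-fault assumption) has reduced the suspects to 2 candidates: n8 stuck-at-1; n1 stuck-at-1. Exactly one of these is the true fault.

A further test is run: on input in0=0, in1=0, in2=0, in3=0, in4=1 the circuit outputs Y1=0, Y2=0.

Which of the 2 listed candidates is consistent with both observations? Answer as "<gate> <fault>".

Evaluate each candidate on input in0=0, in1=0, in2=0, in3=0, in4=1:
  n8 stuck-at-1: n0=0, n1=1, n2=1, n3=0, n4=0, n5=1, n6=0, n7=1, n8=1 [stuck-at-1], n9=1 → Y1=1, Y2=1 — eliminated
  n1 stuck-at-1: n0=0, n1=1 [stuck-at-1], n2=1, n3=0, n4=0, n5=1, n6=0, n7=1, n8=0, n9=0 → Y1=0, Y2=0 — matches
Only n1 stuck-at-1 reproduces the observed Y1=0, Y2=0.

n1 stuck-at-1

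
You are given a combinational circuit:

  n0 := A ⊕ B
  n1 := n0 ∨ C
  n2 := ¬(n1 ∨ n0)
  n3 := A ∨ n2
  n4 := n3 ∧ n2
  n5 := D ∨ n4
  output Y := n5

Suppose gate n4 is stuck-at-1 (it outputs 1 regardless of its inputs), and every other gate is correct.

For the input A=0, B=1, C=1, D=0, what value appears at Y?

Propagate with n4 forced: n0=1, n1=1, n2=0, n3=0, n4=1 [stuck-at-1], n5=1.
So Y = 1. (Without the fault it would be 0.)

1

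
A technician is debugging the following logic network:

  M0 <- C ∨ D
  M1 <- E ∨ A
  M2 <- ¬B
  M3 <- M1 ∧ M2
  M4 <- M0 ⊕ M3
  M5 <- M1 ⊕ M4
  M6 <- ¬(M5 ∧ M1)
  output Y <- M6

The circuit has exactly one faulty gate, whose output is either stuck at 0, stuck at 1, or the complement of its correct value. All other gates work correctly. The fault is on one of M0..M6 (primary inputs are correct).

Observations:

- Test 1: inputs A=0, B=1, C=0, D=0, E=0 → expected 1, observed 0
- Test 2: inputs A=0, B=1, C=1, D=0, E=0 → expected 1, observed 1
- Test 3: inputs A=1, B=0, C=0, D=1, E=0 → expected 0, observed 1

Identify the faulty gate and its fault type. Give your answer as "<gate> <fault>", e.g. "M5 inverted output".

Fault-free values for test 1 (A=0, B=1, C=0, D=0, E=0): M0=0, M1=0, M2=0, M3=0, M4=0, M5=0, M6=1, giving Y=1. Observed 0.
Test 1: faults giving observed 0 are {M1 stuck-at-1, M1 inverted output, M6 stuck-at-0, M6 inverted output}.
Test 2 (A=0, B=1, C=1, D=0, E=0): fault-free M0=1, M1=0, M2=0, M3=0, M4=1, M5=1, M6=1 → 1; observed 1. Eliminates M6 stuck-at-0, M6 inverted output.
Test 3 (A=1, B=0, C=0, D=1, E=0): fault-free M0=1, M1=1, M2=1, M3=1, M4=0, M5=1, M6=0 → 0; observed 1. Eliminates M1 stuck-at-1.
Only M1 inverted output is consistent with every test.

M1 inverted output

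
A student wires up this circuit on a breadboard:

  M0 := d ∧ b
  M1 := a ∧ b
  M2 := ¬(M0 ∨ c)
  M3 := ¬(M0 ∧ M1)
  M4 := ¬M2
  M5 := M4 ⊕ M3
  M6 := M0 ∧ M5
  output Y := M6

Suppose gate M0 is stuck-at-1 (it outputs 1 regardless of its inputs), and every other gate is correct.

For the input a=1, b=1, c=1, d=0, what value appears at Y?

Propagate with M0 forced: M0=1 [stuck-at-1], M1=1, M2=0, M3=0, M4=1, M5=1, M6=1.
So Y = 1. (Without the fault it would be 0.)

1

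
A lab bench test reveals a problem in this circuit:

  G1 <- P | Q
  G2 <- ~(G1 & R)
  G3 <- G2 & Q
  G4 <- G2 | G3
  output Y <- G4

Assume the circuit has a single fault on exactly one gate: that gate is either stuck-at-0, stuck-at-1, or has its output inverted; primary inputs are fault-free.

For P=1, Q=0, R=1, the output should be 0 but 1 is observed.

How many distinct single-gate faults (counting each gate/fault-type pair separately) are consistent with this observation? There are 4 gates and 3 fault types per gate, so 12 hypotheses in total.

8

Fault-free: G1=1, G2=0, G3=0, G4=0 → 0. Observed 1.
  G1 stuck-at-0: output 1 ✓
  G1 stuck-at-1: output 0 ✗
  G1 inverted output: output 1 ✓
  G2 stuck-at-0: output 0 ✗
  G2 stuck-at-1: output 1 ✓
  G2 inverted output: output 1 ✓
  G3 stuck-at-0: output 0 ✗
  G3 stuck-at-1: output 1 ✓
  G3 inverted output: output 1 ✓
  G4 stuck-at-0: output 0 ✗
  G4 stuck-at-1: output 1 ✓
  G4 inverted output: output 1 ✓
Consistent faults: {G1 stuck-at-0, G1 inverted output, G2 stuck-at-1, G2 inverted output, G3 stuck-at-1, G3 inverted output, G4 stuck-at-1, G4 inverted output} — 8 in all.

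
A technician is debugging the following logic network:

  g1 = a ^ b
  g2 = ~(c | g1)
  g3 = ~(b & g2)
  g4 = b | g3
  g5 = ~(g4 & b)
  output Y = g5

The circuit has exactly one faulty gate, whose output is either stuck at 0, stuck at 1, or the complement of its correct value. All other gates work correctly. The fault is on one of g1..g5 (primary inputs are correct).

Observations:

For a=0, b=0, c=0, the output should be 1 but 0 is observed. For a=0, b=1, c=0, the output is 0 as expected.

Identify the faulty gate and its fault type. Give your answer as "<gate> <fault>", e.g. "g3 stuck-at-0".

Fault-free values for test 1 (a=0, b=0, c=0): g1=0, g2=1, g3=1, g4=1, g5=1, giving Y=1. Observed 0.
Test 1: faults giving observed 0 are {g5 stuck-at-0, g5 inverted output}.
Test 2 (a=0, b=1, c=0): fault-free g1=1, g2=0, g3=1, g4=1, g5=0 → 0; observed 0. Eliminates g5 inverted output.
Only g5 stuck-at-0 is consistent with every test.

g5 stuck-at-0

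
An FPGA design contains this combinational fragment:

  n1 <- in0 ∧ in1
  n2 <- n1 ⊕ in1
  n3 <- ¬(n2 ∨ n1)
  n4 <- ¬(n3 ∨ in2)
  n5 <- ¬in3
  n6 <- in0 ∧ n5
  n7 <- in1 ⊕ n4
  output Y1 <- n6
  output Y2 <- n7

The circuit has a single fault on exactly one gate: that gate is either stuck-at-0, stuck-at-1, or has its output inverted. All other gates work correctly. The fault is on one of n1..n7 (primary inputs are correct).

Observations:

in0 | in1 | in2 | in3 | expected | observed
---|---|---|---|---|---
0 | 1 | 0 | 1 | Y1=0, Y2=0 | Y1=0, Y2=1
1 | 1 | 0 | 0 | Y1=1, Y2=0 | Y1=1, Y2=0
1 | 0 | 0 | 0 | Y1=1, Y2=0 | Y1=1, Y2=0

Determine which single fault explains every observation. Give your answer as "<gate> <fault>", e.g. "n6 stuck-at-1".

n2 stuck-at-0

Fault-free values for test 1 (in0=0, in1=1, in2=0, in3=1): n1=0, n2=1, n3=0, n4=1, n5=0, n6=0, n7=0, giving Y1=0, Y2=0. Observed Y1=0, Y2=1.
Test 1: faults giving observed Y1=0, Y2=1 are {n2 stuck-at-0, n2 inverted output, n3 stuck-at-1, n3 inverted output, n4 stuck-at-0, n4 inverted output, n7 stuck-at-1, n7 inverted output}.
Test 2 (in0=1, in1=1, in2=0, in3=0): fault-free n1=1, n2=0, n3=0, n4=1, n5=1, n6=1, n7=0 → Y1=1, Y2=0; observed Y1=1, Y2=0. Eliminates n3 stuck-at-1, n3 inverted output, n4 stuck-at-0, n4 inverted output, n7 stuck-at-1, n7 inverted output.
Test 3 (in0=1, in1=0, in2=0, in3=0): fault-free n1=0, n2=0, n3=1, n4=0, n5=1, n6=1, n7=0 → Y1=1, Y2=0; observed Y1=1, Y2=0. Eliminates n2 inverted output.
Only n2 stuck-at-0 is consistent with every test.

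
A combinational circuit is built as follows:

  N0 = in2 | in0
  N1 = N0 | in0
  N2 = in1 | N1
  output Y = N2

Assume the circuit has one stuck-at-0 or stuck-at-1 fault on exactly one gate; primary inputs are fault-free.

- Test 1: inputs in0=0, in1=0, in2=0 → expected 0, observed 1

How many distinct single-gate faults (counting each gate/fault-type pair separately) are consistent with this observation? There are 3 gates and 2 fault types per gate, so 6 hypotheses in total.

3

Fault-free: N0=0, N1=0, N2=0 → 0. Observed 1.
  N0 stuck-at-0: output 0 ✗
  N0 stuck-at-1: output 1 ✓
  N1 stuck-at-0: output 0 ✗
  N1 stuck-at-1: output 1 ✓
  N2 stuck-at-0: output 0 ✗
  N2 stuck-at-1: output 1 ✓
Consistent faults: {N0 stuck-at-1, N1 stuck-at-1, N2 stuck-at-1} — 3 in all.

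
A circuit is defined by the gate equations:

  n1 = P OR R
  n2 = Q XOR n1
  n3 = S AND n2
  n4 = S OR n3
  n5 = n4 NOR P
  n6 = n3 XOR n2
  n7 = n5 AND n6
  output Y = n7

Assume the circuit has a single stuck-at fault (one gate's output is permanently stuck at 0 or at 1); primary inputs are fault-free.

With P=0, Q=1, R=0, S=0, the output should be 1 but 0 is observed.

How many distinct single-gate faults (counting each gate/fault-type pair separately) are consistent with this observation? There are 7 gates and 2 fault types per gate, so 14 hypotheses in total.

7

Fault-free: n1=0, n2=1, n3=0, n4=0, n5=1, n6=1, n7=1 → 1. Observed 0.
  n1 stuck-at-0: output 1 ✗
  n1 stuck-at-1: output 0 ✓
  n2 stuck-at-0: output 0 ✓
  n2 stuck-at-1: output 1 ✗
  n3 stuck-at-0: output 1 ✗
  n3 stuck-at-1: output 0 ✓
  n4 stuck-at-0: output 1 ✗
  n4 stuck-at-1: output 0 ✓
  n5 stuck-at-0: output 0 ✓
  n5 stuck-at-1: output 1 ✗
  n6 stuck-at-0: output 0 ✓
  n6 stuck-at-1: output 1 ✗
  n7 stuck-at-0: output 0 ✓
  n7 stuck-at-1: output 1 ✗
Consistent faults: {n1 stuck-at-1, n2 stuck-at-0, n3 stuck-at-1, n4 stuck-at-1, n5 stuck-at-0, n6 stuck-at-0, n7 stuck-at-0} — 7 in all.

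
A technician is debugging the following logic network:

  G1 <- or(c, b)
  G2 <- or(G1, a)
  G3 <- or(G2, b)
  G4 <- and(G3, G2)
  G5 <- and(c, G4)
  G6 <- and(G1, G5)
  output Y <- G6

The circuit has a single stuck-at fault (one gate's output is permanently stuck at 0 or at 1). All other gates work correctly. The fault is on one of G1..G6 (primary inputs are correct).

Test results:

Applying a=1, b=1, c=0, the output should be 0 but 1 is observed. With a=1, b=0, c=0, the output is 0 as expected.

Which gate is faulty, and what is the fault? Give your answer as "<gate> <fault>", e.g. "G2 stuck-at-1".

Fault-free values for test 1 (a=1, b=1, c=0): G1=1, G2=1, G3=1, G4=1, G5=0, G6=0, giving Y=0. Observed 1.
Test 1: faults giving observed 1 are {G5 stuck-at-1, G6 stuck-at-1}.
Test 2 (a=1, b=0, c=0): fault-free G1=0, G2=1, G3=1, G4=1, G5=0, G6=0 → 0; observed 0. Eliminates G6 stuck-at-1.
Only G5 stuck-at-1 is consistent with every test.

G5 stuck-at-1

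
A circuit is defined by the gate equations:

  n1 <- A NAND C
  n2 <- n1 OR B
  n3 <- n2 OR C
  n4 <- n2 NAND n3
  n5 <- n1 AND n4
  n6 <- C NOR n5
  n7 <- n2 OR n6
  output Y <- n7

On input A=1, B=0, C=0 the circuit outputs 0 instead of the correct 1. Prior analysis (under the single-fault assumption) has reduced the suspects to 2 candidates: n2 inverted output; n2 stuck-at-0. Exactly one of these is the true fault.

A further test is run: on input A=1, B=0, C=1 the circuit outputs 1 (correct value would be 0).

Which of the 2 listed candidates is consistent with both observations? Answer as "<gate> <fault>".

Evaluate each candidate on input A=1, B=0, C=1:
  n2 inverted output: n1=0, n2=1 [inverted output], n3=1, n4=0, n5=0, n6=0, n7=1 → 1 — matches
  n2 stuck-at-0: n1=0, n2=0 [stuck-at-0], n3=1, n4=1, n5=0, n6=0, n7=0 → 0 — eliminated
Only n2 inverted output reproduces the observed 1.

n2 inverted output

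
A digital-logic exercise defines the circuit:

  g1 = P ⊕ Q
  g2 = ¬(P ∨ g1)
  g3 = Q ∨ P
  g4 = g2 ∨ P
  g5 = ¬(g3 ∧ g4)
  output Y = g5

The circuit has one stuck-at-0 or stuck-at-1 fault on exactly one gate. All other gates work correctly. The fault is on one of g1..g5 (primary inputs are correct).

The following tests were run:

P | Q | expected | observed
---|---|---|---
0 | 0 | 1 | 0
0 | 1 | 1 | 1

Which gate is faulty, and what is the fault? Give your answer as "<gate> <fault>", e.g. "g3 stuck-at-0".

Fault-free values for test 1 (P=0, Q=0): g1=0, g2=1, g3=0, g4=1, g5=1, giving Y=1. Observed 0.
Test 1: faults giving observed 0 are {g3 stuck-at-1, g5 stuck-at-0}.
Test 2 (P=0, Q=1): fault-free g1=1, g2=0, g3=1, g4=0, g5=1 → 1; observed 1. Eliminates g5 stuck-at-0.
Only g3 stuck-at-1 is consistent with every test.

g3 stuck-at-1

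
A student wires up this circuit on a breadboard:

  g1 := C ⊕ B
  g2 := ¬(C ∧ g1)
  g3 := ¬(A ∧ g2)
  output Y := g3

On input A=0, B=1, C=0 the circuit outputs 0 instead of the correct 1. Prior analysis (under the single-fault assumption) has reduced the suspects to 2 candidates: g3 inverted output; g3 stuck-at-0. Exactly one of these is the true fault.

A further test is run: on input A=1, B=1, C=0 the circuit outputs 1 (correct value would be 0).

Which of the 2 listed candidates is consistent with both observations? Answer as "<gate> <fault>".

g3 inverted output

Evaluate each candidate on input A=1, B=1, C=0:
  g3 inverted output: g1=1, g2=1, g3=1 [inverted output] → 1 — matches
  g3 stuck-at-0: g1=1, g2=1, g3=0 [stuck-at-0] → 0 — eliminated
Only g3 inverted output reproduces the observed 1.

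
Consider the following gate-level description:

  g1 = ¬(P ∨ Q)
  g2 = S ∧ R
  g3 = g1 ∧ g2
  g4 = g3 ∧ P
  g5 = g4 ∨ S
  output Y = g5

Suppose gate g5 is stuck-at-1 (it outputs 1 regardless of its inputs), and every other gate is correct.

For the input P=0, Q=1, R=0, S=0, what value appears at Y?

Propagate with g5 forced: g1=0, g2=0, g3=0, g4=0, g5=1 [stuck-at-1].
So Y = 1. (Without the fault it would be 0.)

1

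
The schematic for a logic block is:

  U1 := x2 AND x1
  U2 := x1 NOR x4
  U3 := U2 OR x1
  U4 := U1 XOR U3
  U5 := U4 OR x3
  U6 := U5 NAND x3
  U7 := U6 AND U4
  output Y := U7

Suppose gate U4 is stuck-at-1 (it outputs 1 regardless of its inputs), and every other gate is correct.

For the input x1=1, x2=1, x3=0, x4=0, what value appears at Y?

Propagate with U4 forced: U1=1, U2=0, U3=1, U4=1 [stuck-at-1], U5=1, U6=1, U7=1.
So Y = 1. (Without the fault it would be 0.)

1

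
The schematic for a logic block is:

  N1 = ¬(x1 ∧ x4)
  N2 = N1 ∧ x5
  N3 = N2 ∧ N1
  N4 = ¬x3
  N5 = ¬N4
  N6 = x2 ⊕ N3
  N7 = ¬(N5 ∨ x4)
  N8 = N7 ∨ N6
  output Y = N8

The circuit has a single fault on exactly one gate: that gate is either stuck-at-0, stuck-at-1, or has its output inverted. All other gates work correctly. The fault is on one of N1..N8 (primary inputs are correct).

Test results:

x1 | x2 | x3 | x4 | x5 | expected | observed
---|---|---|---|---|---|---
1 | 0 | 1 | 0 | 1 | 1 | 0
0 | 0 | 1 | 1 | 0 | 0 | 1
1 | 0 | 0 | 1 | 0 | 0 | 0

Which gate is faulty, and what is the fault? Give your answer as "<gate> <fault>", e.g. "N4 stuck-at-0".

Fault-free values for test 1 (x1=1, x2=0, x3=1, x4=0, x5=1): N1=1, N2=1, N3=1, N4=0, N5=1, N6=1, N7=0, N8=1, giving Y=1. Observed 0.
Test 1: faults giving observed 0 are {N1 stuck-at-0, N1 inverted output, N2 stuck-at-0, N2 inverted output, N3 stuck-at-0, N3 inverted output, N6 stuck-at-0, N6 inverted output, N8 stuck-at-0, N8 inverted output}.
Test 2 (x1=0, x2=0, x3=1, x4=1, x5=0): fault-free N1=1, N2=0, N3=0, N4=0, N5=1, N6=0, N7=0, N8=0 → 0; observed 1. Eliminates N1 stuck-at-0, N1 inverted output, N2 stuck-at-0, N3 stuck-at-0, N6 stuck-at-0, N8 stuck-at-0.
Test 3 (x1=1, x2=0, x3=0, x4=1, x5=0): fault-free N1=0, N2=0, N3=0, N4=1, N5=0, N6=0, N7=0, N8=0 → 0; observed 0. Eliminates N3 inverted output, N6 inverted output, N8 inverted output.
Only N2 inverted output is consistent with every test.

N2 inverted output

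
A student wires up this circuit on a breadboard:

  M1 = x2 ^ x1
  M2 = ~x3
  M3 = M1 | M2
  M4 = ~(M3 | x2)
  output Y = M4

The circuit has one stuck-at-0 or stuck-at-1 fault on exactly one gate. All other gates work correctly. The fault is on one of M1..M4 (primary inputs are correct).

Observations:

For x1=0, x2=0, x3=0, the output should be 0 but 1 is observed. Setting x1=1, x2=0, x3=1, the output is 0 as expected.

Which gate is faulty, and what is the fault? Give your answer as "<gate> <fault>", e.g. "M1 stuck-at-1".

M2 stuck-at-0

Fault-free values for test 1 (x1=0, x2=0, x3=0): M1=0, M2=1, M3=1, M4=0, giving Y=0. Observed 1.
Test 1: faults giving observed 1 are {M2 stuck-at-0, M3 stuck-at-0, M4 stuck-at-1}.
Test 2 (x1=1, x2=0, x3=1): fault-free M1=1, M2=0, M3=1, M4=0 → 0; observed 0. Eliminates M3 stuck-at-0, M4 stuck-at-1.
Only M2 stuck-at-0 is consistent with every test.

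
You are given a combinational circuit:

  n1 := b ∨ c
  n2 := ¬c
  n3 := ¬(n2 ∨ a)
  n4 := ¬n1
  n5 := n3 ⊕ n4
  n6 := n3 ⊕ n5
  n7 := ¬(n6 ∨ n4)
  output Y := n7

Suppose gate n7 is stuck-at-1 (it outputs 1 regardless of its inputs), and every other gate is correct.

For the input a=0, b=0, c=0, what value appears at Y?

1

Propagate with n7 forced: n1=0, n2=1, n3=0, n4=1, n5=1, n6=1, n7=1 [stuck-at-1].
So Y = 1. (Without the fault it would be 0.)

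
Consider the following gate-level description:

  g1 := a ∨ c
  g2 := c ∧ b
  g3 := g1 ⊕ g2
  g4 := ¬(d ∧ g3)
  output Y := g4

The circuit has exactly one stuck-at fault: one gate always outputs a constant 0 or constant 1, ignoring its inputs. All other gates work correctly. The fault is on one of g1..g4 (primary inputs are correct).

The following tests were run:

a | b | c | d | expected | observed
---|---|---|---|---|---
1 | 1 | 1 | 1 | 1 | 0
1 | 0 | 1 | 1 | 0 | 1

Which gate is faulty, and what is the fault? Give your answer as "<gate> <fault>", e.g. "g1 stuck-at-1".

Fault-free values for test 1 (a=1, b=1, c=1, d=1): g1=1, g2=1, g3=0, g4=1, giving Y=1. Observed 0.
Test 1: faults giving observed 0 are {g1 stuck-at-0, g2 stuck-at-0, g3 stuck-at-1, g4 stuck-at-0}.
Test 2 (a=1, b=0, c=1, d=1): fault-free g1=1, g2=0, g3=1, g4=0 → 0; observed 1. Eliminates g2 stuck-at-0, g3 stuck-at-1, g4 stuck-at-0.
Only g1 stuck-at-0 is consistent with every test.

g1 stuck-at-0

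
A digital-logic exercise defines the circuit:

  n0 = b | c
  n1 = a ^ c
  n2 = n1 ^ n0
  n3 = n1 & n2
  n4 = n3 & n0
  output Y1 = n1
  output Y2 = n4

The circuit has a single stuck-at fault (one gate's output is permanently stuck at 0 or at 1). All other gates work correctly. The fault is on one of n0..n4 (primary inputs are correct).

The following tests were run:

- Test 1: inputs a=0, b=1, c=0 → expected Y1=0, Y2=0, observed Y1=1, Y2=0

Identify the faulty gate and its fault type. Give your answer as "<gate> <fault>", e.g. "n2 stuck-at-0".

Fault-free values for test 1 (a=0, b=1, c=0): n0=1, n1=0, n2=1, n3=0, n4=0, giving Y1=0, Y2=0. Observed Y1=1, Y2=0.
Test 1: faults giving observed Y1=1, Y2=0 are {n1 stuck-at-1}.
Only n1 stuck-at-1 is consistent with every test.

n1 stuck-at-1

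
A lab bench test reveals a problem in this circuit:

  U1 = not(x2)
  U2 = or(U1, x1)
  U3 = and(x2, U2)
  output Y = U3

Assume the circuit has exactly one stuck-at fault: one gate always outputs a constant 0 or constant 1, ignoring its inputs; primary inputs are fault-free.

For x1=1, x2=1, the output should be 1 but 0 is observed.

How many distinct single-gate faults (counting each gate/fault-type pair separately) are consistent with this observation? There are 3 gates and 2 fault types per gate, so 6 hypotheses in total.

Fault-free: U1=0, U2=1, U3=1 → 1. Observed 0.
  U1 stuck-at-0: output 1 ✗
  U1 stuck-at-1: output 1 ✗
  U2 stuck-at-0: output 0 ✓
  U2 stuck-at-1: output 1 ✗
  U3 stuck-at-0: output 0 ✓
  U3 stuck-at-1: output 1 ✗
Consistent faults: {U2 stuck-at-0, U3 stuck-at-0} — 2 in all.

2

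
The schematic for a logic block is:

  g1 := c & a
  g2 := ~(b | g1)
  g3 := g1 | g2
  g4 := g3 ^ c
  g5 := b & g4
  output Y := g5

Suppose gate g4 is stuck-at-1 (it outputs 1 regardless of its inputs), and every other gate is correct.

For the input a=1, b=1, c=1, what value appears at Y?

1

Propagate with g4 forced: g1=1, g2=0, g3=1, g4=1 [stuck-at-1], g5=1.
So Y = 1. (Without the fault it would be 0.)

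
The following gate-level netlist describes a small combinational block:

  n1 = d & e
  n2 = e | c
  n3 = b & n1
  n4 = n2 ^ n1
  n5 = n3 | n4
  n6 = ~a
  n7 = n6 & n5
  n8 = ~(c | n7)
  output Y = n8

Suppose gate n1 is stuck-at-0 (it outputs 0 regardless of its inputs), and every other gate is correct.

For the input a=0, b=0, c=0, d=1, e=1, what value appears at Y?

Propagate with n1 forced: n1=0 [stuck-at-0], n2=1, n3=0, n4=1, n5=1, n6=1, n7=1, n8=0.
So Y = 0. (Without the fault it would be 1.)

0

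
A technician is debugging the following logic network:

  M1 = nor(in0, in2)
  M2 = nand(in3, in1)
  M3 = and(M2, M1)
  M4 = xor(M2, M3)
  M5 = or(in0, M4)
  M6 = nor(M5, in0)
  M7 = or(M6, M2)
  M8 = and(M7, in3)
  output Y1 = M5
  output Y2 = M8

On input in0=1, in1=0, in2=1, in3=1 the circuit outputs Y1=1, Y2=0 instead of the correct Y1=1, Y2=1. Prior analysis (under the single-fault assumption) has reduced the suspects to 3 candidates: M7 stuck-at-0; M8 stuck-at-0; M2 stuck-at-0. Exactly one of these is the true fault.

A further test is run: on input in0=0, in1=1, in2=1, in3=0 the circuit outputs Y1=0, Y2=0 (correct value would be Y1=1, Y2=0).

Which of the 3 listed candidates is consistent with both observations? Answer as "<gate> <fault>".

Evaluate each candidate on input in0=0, in1=1, in2=1, in3=0:
  M7 stuck-at-0: M1=0, M2=1, M3=0, M4=1, M5=1, M6=0, M7=0 [stuck-at-0], M8=0 → Y1=1, Y2=0 — eliminated
  M8 stuck-at-0: M1=0, M2=1, M3=0, M4=1, M5=1, M6=0, M7=1, M8=0 [stuck-at-0] → Y1=1, Y2=0 — eliminated
  M2 stuck-at-0: M1=0, M2=0 [stuck-at-0], M3=0, M4=0, M5=0, M6=1, M7=1, M8=0 → Y1=0, Y2=0 — matches
Only M2 stuck-at-0 reproduces the observed Y1=0, Y2=0.

M2 stuck-at-0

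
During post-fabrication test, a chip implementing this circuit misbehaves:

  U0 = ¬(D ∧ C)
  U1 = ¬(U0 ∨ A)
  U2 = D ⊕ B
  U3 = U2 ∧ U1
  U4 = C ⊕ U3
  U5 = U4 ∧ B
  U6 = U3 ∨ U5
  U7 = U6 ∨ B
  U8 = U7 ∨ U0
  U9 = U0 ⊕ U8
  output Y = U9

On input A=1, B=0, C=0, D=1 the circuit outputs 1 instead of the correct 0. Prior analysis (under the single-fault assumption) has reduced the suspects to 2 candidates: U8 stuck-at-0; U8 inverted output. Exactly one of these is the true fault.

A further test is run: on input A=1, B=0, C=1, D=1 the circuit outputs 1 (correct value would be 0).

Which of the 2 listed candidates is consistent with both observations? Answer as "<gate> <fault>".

Evaluate each candidate on input A=1, B=0, C=1, D=1:
  U8 stuck-at-0: U0=0, U1=0, U2=1, U3=0, U4=1, U5=0, U6=0, U7=0, U8=0 [stuck-at-0], U9=0 → 0 — eliminated
  U8 inverted output: U0=0, U1=0, U2=1, U3=0, U4=1, U5=0, U6=0, U7=0, U8=1 [inverted output], U9=1 → 1 — matches
Only U8 inverted output reproduces the observed 1.

U8 inverted output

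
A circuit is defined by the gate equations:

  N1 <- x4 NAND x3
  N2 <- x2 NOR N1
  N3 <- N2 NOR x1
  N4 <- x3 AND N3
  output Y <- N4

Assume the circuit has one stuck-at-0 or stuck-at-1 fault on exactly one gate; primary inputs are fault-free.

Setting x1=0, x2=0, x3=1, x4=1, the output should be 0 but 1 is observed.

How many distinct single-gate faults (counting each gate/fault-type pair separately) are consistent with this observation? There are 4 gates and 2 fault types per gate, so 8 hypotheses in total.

Fault-free: N1=0, N2=1, N3=0, N4=0 → 0. Observed 1.
  N1 stuck-at-0: output 0 ✗
  N1 stuck-at-1: output 1 ✓
  N2 stuck-at-0: output 1 ✓
  N2 stuck-at-1: output 0 ✗
  N3 stuck-at-0: output 0 ✗
  N3 stuck-at-1: output 1 ✓
  N4 stuck-at-0: output 0 ✗
  N4 stuck-at-1: output 1 ✓
Consistent faults: {N1 stuck-at-1, N2 stuck-at-0, N3 stuck-at-1, N4 stuck-at-1} — 4 in all.

4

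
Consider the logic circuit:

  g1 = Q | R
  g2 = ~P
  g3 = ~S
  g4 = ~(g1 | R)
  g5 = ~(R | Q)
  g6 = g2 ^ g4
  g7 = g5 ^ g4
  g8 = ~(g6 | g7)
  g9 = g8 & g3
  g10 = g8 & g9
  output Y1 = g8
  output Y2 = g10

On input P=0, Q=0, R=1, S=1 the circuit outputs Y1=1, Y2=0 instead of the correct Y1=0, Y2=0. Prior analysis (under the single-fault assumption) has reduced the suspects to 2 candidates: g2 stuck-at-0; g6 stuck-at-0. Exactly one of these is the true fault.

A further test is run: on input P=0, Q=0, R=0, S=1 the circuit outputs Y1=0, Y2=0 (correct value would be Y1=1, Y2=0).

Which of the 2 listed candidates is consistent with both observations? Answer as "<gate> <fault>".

g2 stuck-at-0

Evaluate each candidate on input P=0, Q=0, R=0, S=1:
  g2 stuck-at-0: g1=0, g2=0 [stuck-at-0], g3=0, g4=1, g5=1, g6=1, g7=0, g8=0, g9=0, g10=0 → Y1=0, Y2=0 — matches
  g6 stuck-at-0: g1=0, g2=1, g3=0, g4=1, g5=1, g6=0 [stuck-at-0], g7=0, g8=1, g9=0, g10=0 → Y1=1, Y2=0 — eliminated
Only g2 stuck-at-0 reproduces the observed Y1=0, Y2=0.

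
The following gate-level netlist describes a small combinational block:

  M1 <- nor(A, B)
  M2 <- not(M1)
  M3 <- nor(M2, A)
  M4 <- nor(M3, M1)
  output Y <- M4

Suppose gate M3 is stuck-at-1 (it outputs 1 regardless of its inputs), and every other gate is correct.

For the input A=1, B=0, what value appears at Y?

0

Propagate with M3 forced: M1=0, M2=1, M3=1 [stuck-at-1], M4=0.
So Y = 0. (Without the fault it would be 1.)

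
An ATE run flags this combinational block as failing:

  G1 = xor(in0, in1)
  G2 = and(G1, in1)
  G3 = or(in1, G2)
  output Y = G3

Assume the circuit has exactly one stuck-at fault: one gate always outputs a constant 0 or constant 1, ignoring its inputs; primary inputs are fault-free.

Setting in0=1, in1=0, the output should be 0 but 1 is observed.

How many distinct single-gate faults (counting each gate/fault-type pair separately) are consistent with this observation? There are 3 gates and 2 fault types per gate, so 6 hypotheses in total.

2

Fault-free: G1=1, G2=0, G3=0 → 0. Observed 1.
  G1 stuck-at-0: output 0 ✗
  G1 stuck-at-1: output 0 ✗
  G2 stuck-at-0: output 0 ✗
  G2 stuck-at-1: output 1 ✓
  G3 stuck-at-0: output 0 ✗
  G3 stuck-at-1: output 1 ✓
Consistent faults: {G2 stuck-at-1, G3 stuck-at-1} — 2 in all.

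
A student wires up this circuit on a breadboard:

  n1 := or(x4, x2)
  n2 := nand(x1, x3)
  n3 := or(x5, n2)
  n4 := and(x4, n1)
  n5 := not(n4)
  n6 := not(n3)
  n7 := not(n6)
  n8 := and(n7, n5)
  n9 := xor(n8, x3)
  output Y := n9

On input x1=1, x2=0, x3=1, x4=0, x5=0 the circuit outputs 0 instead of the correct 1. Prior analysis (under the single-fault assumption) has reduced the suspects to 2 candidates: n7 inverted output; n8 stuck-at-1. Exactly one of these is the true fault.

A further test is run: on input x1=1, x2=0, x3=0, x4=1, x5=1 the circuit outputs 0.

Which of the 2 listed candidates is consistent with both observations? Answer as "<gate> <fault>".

n7 inverted output

Evaluate each candidate on input x1=1, x2=0, x3=0, x4=1, x5=1:
  n7 inverted output: n1=1, n2=1, n3=1, n4=1, n5=0, n6=0, n7=0 [inverted output], n8=0, n9=0 → 0 — matches
  n8 stuck-at-1: n1=1, n2=1, n3=1, n4=1, n5=0, n6=0, n7=1, n8=1 [stuck-at-1], n9=1 → 1 — eliminated
Only n7 inverted output reproduces the observed 0.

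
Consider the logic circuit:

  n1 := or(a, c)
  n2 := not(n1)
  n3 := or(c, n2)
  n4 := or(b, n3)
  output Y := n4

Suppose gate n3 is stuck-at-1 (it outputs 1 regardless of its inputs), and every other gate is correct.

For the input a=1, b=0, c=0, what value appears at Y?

1

Propagate with n3 forced: n1=1, n2=0, n3=1 [stuck-at-1], n4=1.
So Y = 1. (Without the fault it would be 0.)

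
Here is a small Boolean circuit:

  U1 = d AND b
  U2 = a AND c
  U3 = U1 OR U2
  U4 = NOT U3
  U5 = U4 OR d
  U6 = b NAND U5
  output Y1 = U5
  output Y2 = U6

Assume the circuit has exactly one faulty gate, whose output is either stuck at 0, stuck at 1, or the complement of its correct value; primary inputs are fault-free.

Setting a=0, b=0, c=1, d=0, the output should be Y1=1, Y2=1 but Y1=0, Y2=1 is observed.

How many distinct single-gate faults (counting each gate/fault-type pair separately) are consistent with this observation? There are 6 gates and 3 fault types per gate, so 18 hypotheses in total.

10

Fault-free: U1=0, U2=0, U3=0, U4=1, U5=1, U6=1 → Y1=1, Y2=1. Observed Y1=0, Y2=1.
  U1: stuck-at-1, inverted output ✓; others ✗
  U2: stuck-at-1, inverted output ✓; others ✗
  U3: stuck-at-1, inverted output ✓; others ✗
  U4: stuck-at-0, inverted output ✓; others ✗
  U5: stuck-at-0, inverted output ✓; others ✗
  U6: none of the 3 fault types match ✗
Consistent faults: {U1 stuck-at-1, U1 inverted output, U2 stuck-at-1, U2 inverted output, U3 stuck-at-1, U3 inverted output, U4 stuck-at-0, U4 inverted output, U5 stuck-at-0, U5 inverted output} — 10 in all.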